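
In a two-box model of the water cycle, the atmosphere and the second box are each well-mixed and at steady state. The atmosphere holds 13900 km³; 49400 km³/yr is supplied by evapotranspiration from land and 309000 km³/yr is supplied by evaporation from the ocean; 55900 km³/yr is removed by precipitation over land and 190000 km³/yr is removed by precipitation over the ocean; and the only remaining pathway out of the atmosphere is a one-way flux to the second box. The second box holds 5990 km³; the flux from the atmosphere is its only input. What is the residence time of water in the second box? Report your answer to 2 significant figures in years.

Balance the atmosphere: ΣF_in = 49400 + 309000 = 358400 km³/yr.
Flux to the second box = ΣF_in − (55900 + 190000) = 112500 km³/yr.
At steady state the output of the second box equals its input, 112500 km³/yr.
τ = M / F = 5990 / 112500 = 0.05324 yr.

0.053 yr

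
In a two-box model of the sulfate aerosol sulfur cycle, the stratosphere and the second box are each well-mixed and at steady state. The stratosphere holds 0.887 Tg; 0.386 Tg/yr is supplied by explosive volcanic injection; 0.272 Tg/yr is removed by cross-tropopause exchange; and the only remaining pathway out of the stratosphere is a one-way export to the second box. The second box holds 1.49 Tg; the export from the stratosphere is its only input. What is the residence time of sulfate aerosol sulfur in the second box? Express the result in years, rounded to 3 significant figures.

13.1 yr

Balance the stratosphere: ΣF_in = 0.38600 Tg/yr.
Export to the second box = ΣF_in − (0.272) = 0.11400 Tg/yr.
At steady state the output of the second box equals its input, 0.11400 Tg/yr.
τ = M / F = 1.49 / 0.11400 = 13.07 yr.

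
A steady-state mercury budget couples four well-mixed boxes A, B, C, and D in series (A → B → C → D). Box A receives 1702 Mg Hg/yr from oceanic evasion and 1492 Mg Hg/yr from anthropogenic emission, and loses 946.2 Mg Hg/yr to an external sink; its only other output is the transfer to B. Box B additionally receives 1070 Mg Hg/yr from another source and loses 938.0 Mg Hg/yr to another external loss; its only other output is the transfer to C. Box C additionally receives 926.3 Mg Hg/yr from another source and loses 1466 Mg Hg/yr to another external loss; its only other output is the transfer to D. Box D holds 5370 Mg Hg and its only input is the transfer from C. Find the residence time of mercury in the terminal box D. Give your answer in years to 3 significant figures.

2.92 yr

Box A: F(A→B) = (1702 + 1492) − 946.2 = 2247.8 Mg Hg/yr.
Box B: F(B→C) = (2247.8 + 1070) − 938.0 = 2379.8 Mg Hg/yr.
Box C: F(C→D) = (2379.8 + 926.3) − 1466 = 1840.1 Mg Hg/yr.
Box D throughput = its input = 1840.1 Mg Hg/yr; τ = 5370 / 1840.1 = 2.918 yr.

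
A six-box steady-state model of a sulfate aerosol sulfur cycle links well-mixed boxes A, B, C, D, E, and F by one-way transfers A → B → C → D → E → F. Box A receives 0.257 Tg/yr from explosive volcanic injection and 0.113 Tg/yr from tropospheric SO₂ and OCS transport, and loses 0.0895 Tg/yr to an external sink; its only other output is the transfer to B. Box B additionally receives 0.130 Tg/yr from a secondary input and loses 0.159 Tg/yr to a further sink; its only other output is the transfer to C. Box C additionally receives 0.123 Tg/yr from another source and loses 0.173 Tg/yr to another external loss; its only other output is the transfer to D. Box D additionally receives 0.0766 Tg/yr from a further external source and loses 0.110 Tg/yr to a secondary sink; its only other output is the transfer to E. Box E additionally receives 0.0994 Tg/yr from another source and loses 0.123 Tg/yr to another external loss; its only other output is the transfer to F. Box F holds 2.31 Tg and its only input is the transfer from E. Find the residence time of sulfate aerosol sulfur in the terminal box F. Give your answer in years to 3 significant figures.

Box A: F(A→B) = (0.257 + 0.113) − 0.0895 = 0.28050 Tg/yr.
Box B: F(B→C) = (0.28050 + 0.130) − 0.159 = 0.25150 Tg/yr.
Box C: F(C→D) = (0.25150 + 0.123) − 0.173 = 0.20150 Tg/yr.
Box D: F(D→E) = (0.20150 + 0.0766) − 0.110 = 0.16810 Tg/yr.
Box E: F(E→F) = (0.16810 + 0.0994) − 0.123 = 0.14450 Tg/yr.
Box F throughput = its input = 0.14450 Tg/yr; τ = 2.31 / 0.14450 = 15.99 yr.

16.0 yr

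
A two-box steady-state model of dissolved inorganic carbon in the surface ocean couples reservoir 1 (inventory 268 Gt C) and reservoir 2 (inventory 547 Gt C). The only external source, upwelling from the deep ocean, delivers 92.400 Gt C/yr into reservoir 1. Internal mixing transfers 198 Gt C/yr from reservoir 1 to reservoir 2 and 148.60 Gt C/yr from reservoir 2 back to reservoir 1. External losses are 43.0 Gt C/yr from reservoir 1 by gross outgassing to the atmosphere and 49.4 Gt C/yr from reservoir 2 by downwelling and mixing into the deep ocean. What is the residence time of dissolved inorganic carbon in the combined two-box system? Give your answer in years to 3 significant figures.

For the system as a whole, the A↔B exchange is internal and contributes nothing to the throughput; only the external sinks remove mass.
M_total = 268 + 547 = 815.00 Gt C.
ΣF_external_out = 43.0 + 49.4 = 92.400 Gt C/yr.
τ = M_total / ΣF_ext = 815.00 / 92.400 = 8.820 yr.

8.82 yr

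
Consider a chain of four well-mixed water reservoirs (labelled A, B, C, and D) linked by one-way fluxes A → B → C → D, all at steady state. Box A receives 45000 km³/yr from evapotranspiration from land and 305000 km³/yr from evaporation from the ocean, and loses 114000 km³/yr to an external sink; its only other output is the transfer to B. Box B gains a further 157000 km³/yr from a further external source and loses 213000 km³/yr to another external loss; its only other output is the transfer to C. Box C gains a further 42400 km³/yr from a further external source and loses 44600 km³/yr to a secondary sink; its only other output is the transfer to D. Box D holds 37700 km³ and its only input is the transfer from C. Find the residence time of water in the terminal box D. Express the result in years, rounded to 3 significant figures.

0.212 yr

Box A: F(A→B) = (45000 + 305000) − 114000 = 236000 km³/yr.
Box B: F(B→C) = (236000 + 157000) − 213000 = 180000 km³/yr.
Box C: F(C→D) = (180000 + 42400) − 44600 = 177800 km³/yr.
Box D throughput = its input = 177800 km³/yr; τ = 37700 / 177800 = 0.2120 yr.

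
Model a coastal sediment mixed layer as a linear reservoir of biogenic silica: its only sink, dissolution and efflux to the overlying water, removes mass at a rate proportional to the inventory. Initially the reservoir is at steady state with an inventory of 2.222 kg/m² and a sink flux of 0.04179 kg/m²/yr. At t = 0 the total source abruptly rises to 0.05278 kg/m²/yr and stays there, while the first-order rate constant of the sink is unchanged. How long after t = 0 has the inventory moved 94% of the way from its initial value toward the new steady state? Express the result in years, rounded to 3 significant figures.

τ = M₀/F₀ = 2.222/0.04179 = 53.17 yr.
The remaining gap fraction is e^(−t/τ); 94% covered ⇒ e^(−t/τ) = 0.0600.
t = −τ ln(0.0600) = 53.17 × 2.813 = 149.6 yr.

150 yr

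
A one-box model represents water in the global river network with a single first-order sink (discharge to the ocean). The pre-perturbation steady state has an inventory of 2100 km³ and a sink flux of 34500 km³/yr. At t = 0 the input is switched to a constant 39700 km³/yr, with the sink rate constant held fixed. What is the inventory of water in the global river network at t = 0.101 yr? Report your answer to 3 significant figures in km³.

Residence time τ = M₀/F₀ = 0.06087 yr. The eventual steady state is M_∞ = M₀·(F₁/F₀) = 2100 × 39700/34500 = 2416.5 km³.
The anomaly ΔM(t) = M(t) − M_∞ decays as ΔM₀·e^(−t/τ) with ΔM₀ = 2100 − 2416.5 = −316.5 km³.
At t = 0.101 yr, e^(−t/τ) = e^(−1.659) = 0.1903, so ΔM = −60.23 km³ and M = 2416.5 − 60.23 = 2356.3 km³.

2360 km³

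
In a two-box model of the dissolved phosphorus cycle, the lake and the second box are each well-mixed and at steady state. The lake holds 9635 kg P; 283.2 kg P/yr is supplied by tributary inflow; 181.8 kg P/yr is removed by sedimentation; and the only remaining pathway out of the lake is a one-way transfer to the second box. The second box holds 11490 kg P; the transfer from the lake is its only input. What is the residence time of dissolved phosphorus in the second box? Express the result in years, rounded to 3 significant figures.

Balance the lake: ΣF_in = 283.20 kg P/yr.
Transfer to the second box = ΣF_in − (181.8) = 101.40 kg P/yr.
At steady state the output of the second box equals its input, 101.40 kg P/yr.
τ = M / F = 11490 / 101.40 = 113.3 yr.

113 yr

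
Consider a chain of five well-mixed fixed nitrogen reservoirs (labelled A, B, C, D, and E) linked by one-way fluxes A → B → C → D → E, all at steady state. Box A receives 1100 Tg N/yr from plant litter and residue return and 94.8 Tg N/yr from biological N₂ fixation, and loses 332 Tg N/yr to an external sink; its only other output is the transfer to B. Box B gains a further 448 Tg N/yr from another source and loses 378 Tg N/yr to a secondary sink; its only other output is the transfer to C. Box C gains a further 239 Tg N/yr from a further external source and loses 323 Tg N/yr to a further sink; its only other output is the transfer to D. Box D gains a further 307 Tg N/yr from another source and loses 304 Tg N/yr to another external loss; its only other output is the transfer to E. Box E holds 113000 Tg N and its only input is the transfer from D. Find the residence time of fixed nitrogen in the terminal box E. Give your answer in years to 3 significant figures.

Box A: F(A→B) = (1100 + 94.8) − 332 = 862.80 Tg N/yr.
Box B: F(B→C) = (862.80 + 448) − 378 = 932.80 Tg N/yr.
Box C: F(C→D) = (932.80 + 239) − 323 = 848.80 Tg N/yr.
Box D: F(D→E) = (848.80 + 307) − 304 = 851.80 Tg N/yr.
Box E throughput = its input = 851.80 Tg N/yr; τ = 113000 / 851.80 = 132.7 yr.

133 yr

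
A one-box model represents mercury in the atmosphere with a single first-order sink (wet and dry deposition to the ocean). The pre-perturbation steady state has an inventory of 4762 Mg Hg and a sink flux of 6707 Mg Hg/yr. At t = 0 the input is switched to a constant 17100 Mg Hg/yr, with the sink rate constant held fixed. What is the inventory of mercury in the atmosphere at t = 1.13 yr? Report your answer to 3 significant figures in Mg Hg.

τ = M₀/F₀ = 4762/6707 = 0.7100 yr; rate constant k = 1/τ.
New steady state M_∞ = F₁/k = F₁·τ = 17100 × 0.7100 = 12141 Mg Hg.
M(t) = M_∞ + (M₀ − M_∞)·e^(−t/τ); t/τ = 1.13/0.7100 = 1.592, so e^(−t/τ) = 0.2036.
M(t) = 12141 − 7379 × 0.2036 = 10639 Mg Hg.

10600 Mg Hg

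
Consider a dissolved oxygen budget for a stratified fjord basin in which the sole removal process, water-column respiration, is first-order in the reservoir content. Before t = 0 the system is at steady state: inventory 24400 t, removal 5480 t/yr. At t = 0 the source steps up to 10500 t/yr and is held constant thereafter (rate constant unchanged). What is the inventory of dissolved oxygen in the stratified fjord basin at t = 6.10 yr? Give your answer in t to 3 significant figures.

41100 t

The sink rate constant is k = F₀/M₀ = 5480/24400 = 0.2246 yr⁻¹.
Solving dM/dt = F₁ − kM with M(0) = M₀ gives M(t) = F₁/k + (M₀ − F₁/k)·e^(−kt).
F₁/k = 10500/0.2246 = 46752 t; kt = 0.2246 × 6.10 = 1.370, e^(−kt) = 0.2541.
M(6.10) = 46752 + (24400 − 46752) × 0.2541 = 46752 − 5680 = 41072 t.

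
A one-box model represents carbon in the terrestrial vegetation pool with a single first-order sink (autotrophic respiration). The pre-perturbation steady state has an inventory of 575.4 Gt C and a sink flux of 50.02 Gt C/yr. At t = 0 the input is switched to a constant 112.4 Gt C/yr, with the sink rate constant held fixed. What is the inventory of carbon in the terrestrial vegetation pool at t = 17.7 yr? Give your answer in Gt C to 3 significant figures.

1140 Gt C

Residence time τ = M₀/F₀ = 11.50 yr. The eventual steady state is M_∞ = M₀·(F₁/F₀) = 575.4 × 112.4/50.02 = 1293.0 Gt C.
The anomaly ΔM(t) = M(t) − M_∞ decays as ΔM₀·e^(−t/τ) with ΔM₀ = 575.4 − 1293.0 = −717.6 Gt C.
At t = 17.7 yr, e^(−t/τ) = e^(−1.539) = 0.2147, so ΔM = −154.0 Gt C and M = 1293.0 − 154.0 = 1138.9 Gt C.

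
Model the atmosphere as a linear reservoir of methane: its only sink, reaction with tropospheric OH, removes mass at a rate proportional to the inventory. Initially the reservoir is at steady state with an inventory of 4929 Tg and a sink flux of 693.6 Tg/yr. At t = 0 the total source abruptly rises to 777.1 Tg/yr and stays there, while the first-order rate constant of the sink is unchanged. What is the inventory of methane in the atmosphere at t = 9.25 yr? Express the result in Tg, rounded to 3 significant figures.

Residence time τ = M₀/F₀ = 7.106 yr. The eventual steady state is M_∞ = M₀·(F₁/F₀) = 4929 × 777.1/693.6 = 5522.4 Tg.
The anomaly ΔM(t) = M(t) − M_∞ decays as ΔM₀·e^(−t/τ) with ΔM₀ = 4929 − 5522.4 = −593.4 Tg.
At t = 9.25 yr, e^(−t/τ) = e^(−1.302) = 0.2721, so ΔM = −161.5 Tg and M = 5522.4 − 161.5 = 5360.9 Tg.

5360 Tg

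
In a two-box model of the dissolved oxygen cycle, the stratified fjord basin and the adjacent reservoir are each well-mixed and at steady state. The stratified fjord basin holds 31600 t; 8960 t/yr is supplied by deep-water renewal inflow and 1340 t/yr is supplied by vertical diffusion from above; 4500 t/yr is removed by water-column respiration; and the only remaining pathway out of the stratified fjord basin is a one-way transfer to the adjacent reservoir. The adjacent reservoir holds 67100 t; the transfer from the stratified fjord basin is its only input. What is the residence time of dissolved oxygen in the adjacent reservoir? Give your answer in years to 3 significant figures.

Balance the stratified fjord basin: ΣF_in = 8960 + 1340 = 10300 t/yr.
Transfer to the adjacent reservoir = ΣF_in − (4500) = 5800.0 t/yr.
At steady state the output of the adjacent reservoir equals its input, 5800.0 t/yr.
τ = M / F = 67100 / 5800.0 = 11.57 yr.

11.6 yr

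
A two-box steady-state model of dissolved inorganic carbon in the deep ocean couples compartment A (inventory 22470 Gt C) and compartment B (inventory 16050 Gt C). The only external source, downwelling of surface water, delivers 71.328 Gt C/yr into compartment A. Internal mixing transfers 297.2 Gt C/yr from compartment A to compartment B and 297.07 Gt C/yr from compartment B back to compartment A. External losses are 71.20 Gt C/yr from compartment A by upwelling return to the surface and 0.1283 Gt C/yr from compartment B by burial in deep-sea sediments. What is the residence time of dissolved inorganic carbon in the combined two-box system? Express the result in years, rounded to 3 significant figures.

Treat the two boxes together as one reservoir: the mixing fluxes between them are internal recycling, so τ = ΣM / Σ(external losses).
M_total = 22470 + 16050 = 38520 Gt C.
ΣF_external_out = 71.20 + 0.1283 = 71.328 Gt C/yr.
τ = M_total / ΣF_ext = 38520 / 71.328 = 540.0 yr.

540 yr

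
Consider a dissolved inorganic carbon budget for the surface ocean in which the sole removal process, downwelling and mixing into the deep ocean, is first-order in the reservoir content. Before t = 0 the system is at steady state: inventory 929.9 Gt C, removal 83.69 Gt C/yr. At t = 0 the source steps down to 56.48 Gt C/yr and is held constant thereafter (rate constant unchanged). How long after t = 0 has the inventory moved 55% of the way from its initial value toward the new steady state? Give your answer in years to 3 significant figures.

τ = M₀/F₀ = 929.9/83.69 = 11.11 yr.
The remaining gap fraction is e^(−t/τ); 55% covered ⇒ e^(−t/τ) = 0.450.
t = −τ ln(0.450) = 11.11 × 0.7985 = 8.872 yr.

8.87 yr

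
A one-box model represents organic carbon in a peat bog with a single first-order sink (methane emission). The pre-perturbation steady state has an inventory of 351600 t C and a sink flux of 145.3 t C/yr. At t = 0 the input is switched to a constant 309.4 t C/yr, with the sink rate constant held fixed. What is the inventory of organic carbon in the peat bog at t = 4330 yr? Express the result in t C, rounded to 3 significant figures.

Residence time τ = M₀/F₀ = 2420 yr. The eventual steady state is M_∞ = M₀·(F₁/F₀) = 351600 × 309.4/145.3 = 748690 t C.
The anomaly ΔM(t) = M(t) − M_∞ decays as ΔM₀·e^(−t/τ) with ΔM₀ = 351600 − 748690 = −397100 t C.
At t = 4330 yr, e^(−t/τ) = e^(−1.789) = 0.1671, so ΔM = −66340 t C and M = 748690 − 66340 = 682350 t C.

682000 t C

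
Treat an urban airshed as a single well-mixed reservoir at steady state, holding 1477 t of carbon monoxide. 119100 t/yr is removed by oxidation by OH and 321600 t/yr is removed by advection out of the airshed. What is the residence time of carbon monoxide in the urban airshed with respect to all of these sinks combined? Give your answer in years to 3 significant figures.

Total removal flux = 119100 + 321600 = 440700 t/yr.
τ = M / ΣF_out = 1477 / 440700 = 0.003351 yr.

0.00335 yr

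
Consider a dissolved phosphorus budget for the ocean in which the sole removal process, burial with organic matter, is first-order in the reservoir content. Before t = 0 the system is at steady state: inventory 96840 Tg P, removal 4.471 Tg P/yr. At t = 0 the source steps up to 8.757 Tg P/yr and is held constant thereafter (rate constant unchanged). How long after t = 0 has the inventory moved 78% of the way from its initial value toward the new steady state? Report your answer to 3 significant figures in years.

32800 yr

τ = M₀/F₀ = 96840/4.471 = 21660 yr.
The remaining gap fraction is e^(−t/τ); 78% covered ⇒ e^(−t/τ) = 0.220.
t = −τ ln(0.220) = 21660 × 1.514 = 32800 yr.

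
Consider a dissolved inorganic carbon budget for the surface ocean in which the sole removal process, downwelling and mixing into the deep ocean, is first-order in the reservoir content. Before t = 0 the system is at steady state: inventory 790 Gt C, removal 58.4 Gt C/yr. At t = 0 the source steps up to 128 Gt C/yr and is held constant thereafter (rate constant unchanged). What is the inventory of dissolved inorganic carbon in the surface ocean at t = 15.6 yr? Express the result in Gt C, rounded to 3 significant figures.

Residence time τ = M₀/F₀ = 13.53 yr. The eventual steady state is M_∞ = M₀·(F₁/F₀) = 790 × 128/58.4 = 1731.5 Gt C.
The anomaly ΔM(t) = M(t) − M_∞ decays as ΔM₀·e^(−t/τ) with ΔM₀ = 790 − 1731.5 = −941.5 Gt C.
At t = 15.6 yr, e^(−t/τ) = e^(−1.153) = 0.3156, so ΔM = −297.2 Gt C and M = 1731.5 − 297.2 = 1434.3 Gt C.

1430 Gt C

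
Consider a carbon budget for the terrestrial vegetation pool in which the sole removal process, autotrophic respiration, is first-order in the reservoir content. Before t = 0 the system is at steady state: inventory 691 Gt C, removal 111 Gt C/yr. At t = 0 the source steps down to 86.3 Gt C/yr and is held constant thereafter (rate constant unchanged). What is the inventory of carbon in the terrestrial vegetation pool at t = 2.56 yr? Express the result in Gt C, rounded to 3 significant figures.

639 Gt C

Residence time τ = M₀/F₀ = 6.225 yr. The eventual steady state is M_∞ = M₀·(F₁/F₀) = 691 × 86.3/111 = 537.24 Gt C.
The anomaly ΔM(t) = M(t) − M_∞ decays as ΔM₀·e^(−t/τ) with ΔM₀ = 691 − 537.24 = 153.8 Gt C.
At t = 2.56 yr, e^(−t/τ) = e^(−0.4112) = 0.6628, so ΔM = 101.9 Gt C and M = 537.24 + 101.9 = 639.16 Gt C.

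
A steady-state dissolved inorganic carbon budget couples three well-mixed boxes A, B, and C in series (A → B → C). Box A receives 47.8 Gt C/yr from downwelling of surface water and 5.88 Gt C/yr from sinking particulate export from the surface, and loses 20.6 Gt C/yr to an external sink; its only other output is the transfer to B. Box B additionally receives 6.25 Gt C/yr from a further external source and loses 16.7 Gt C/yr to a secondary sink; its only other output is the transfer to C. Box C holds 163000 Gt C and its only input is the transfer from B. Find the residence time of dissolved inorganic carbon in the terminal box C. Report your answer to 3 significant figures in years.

7200 yr

Box A: F(A→B) = (47.8 + 5.88) − 20.6 = 33.080 Gt C/yr.
Box B: F(B→C) = (33.080 + 6.25) − 16.7 = 22.630 Gt C/yr.
Box C throughput = its input = 22.630 Gt C/yr; τ = 163000 / 22.630 = 7203 yr.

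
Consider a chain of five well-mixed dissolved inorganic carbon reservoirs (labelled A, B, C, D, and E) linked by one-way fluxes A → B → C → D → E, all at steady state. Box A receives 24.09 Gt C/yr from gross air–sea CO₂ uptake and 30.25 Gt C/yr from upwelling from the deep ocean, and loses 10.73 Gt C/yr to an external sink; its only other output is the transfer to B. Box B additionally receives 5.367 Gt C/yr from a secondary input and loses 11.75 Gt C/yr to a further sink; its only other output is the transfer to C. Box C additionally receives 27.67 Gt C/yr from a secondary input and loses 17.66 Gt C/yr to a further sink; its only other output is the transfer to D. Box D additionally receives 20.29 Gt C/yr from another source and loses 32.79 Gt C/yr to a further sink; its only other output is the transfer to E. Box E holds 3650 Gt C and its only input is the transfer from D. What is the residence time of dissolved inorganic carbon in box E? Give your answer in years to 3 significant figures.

Box A: F(A→B) = (24.09 + 30.25) − 10.73 = 43.610 Gt C/yr.
Box B: F(B→C) = (43.610 + 5.367) − 11.75 = 37.227 Gt C/yr.
Box C: F(C→D) = (37.227 + 27.67) − 17.66 = 47.237 Gt C/yr.
Box D: F(D→E) = (47.237 + 20.29) − 32.79 = 34.737 Gt C/yr.
Box E throughput = its input = 34.737 Gt C/yr; τ = 3650 / 34.737 = 105.1 yr.

105 yr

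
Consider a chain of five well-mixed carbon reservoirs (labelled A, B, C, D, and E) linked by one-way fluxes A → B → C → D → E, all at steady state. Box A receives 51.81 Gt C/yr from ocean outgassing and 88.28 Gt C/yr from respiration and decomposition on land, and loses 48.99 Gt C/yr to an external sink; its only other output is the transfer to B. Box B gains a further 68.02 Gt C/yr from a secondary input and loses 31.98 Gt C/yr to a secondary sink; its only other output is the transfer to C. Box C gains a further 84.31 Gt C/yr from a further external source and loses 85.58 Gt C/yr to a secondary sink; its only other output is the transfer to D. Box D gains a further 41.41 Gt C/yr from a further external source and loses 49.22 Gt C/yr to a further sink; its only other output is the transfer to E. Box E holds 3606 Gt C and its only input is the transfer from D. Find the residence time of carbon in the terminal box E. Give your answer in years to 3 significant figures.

Box A: F(A→B) = (51.81 + 88.28) − 48.99 = 91.100 Gt C/yr.
Box B: F(B→C) = (91.100 + 68.02) − 31.98 = 127.14 Gt C/yr.
Box C: F(C→D) = (127.14 + 84.31) − 85.58 = 125.87 Gt C/yr.
Box D: F(D→E) = (125.87 + 41.41) − 49.22 = 118.06 Gt C/yr.
Box E throughput = its input = 118.06 Gt C/yr; τ = 3606 / 118.06 = 30.54 yr.

30.5 yr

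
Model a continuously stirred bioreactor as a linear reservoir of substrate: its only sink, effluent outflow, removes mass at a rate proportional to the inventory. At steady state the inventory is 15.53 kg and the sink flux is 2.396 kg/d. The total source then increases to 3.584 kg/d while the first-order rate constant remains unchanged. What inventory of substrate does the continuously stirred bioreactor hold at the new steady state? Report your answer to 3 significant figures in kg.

Rate constant k = F/M = 2.396 / 15.53 = 0.1543 d⁻¹.
At the new steady state, source = k·M_new ⇒ M_new = 3.584 / 0.1543 = 23.23 kg.
(Equivalently M_new = M × F_new/F_old = 15.53 × 3.584/2.396.)

23.2 kg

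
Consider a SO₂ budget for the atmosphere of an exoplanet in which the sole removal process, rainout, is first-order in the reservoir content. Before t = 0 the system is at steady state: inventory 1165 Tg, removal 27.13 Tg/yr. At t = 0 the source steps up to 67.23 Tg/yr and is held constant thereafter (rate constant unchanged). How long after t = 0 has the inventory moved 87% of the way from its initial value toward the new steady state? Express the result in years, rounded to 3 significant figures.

87.6 yr

τ = M₀/F₀ = 1165/27.13 = 42.94 yr.
The remaining gap fraction is e^(−t/τ); 87% covered ⇒ e^(−t/τ) = 0.130.
t = −τ ln(0.130) = 42.94 × 2.040 = 87.61 yr.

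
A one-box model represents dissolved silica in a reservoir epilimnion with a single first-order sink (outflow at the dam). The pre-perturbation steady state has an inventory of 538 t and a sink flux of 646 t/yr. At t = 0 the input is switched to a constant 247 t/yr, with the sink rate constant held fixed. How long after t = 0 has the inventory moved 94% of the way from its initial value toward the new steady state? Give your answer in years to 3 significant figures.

2.34 yr

τ = M₀/F₀ = 538/646 = 0.8328 yr.
The remaining gap fraction is e^(−t/τ); 94% covered ⇒ e^(−t/τ) = 0.0600.
t = −τ ln(0.0600) = 0.8328 × 2.813 = 2.343 yr.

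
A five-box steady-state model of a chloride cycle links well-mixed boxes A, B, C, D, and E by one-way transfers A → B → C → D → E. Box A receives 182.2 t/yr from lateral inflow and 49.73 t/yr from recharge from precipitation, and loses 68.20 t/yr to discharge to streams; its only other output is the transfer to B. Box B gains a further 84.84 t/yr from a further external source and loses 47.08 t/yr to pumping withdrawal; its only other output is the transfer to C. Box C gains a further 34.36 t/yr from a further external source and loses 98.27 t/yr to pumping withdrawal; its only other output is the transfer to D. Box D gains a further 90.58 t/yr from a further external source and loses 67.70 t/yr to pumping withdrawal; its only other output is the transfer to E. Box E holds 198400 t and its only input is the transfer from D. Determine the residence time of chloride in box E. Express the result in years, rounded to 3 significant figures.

1240 yr

Box A: F(A→B) = (182.2 + 49.73) − 68.20 = 163.73 t/yr.
Box B: F(B→C) = (163.73 + 84.84) − 47.08 = 201.49 t/yr.
Box C: F(C→D) = (201.49 + 34.36) − 98.27 = 137.58 t/yr.
Box D: F(D→E) = (137.58 + 90.58) − 67.70 = 160.46 t/yr.
Box E throughput = its input = 160.46 t/yr; τ = 198400 / 160.46 = 1236 yr.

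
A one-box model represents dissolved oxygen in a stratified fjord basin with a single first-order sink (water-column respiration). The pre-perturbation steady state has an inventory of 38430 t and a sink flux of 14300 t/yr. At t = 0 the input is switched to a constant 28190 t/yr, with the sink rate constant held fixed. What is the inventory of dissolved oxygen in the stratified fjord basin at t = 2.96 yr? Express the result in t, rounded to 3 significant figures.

63400 t

τ = M₀/F₀ = 38430/14300 = 2.687 yr; rate constant k = 1/τ.
New steady state M_∞ = F₁/k = F₁·τ = 28190 × 2.687 = 75758 t.
M(t) = M_∞ + (M₀ − M_∞)·e^(−t/τ); t/τ = 2.96/2.687 = 1.101, so e^(−t/τ) = 0.3324.
M(t) = 75758 − 37330 × 0.3324 = 63350 t.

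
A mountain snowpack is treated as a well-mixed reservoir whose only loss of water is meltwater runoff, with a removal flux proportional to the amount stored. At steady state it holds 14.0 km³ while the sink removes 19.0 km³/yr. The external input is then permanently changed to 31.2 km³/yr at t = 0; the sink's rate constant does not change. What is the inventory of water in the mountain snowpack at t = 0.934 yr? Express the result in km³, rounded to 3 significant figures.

The sink rate constant is k = F₀/M₀ = 19.0/14.0 = 1.357 yr⁻¹.
Solving dM/dt = F₁ − kM with M(0) = M₀ gives M(t) = F₁/k + (M₀ − F₁/k)·e^(−kt).
F₁/k = 31.2/1.357 = 22.989 km³; kt = 1.357 × 0.934 = 1.268, e^(−kt) = 0.2815.
M(0.934) = 22.989 + (14.0 − 22.989) × 0.2815 = 22.989 − 2.531 = 20.459 km³.

20.5 km³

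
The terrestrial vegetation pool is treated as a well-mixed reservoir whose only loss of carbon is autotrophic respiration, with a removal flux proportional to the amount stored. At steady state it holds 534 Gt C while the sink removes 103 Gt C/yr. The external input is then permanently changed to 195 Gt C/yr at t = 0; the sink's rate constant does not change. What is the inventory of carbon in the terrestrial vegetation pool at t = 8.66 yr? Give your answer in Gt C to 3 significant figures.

The sink rate constant is k = F₀/M₀ = 103/534 = 0.1929 yr⁻¹.
Solving dM/dt = F₁ − kM with M(0) = M₀ gives M(t) = F₁/k + (M₀ − F₁/k)·e^(−kt).
F₁/k = 195/0.1929 = 1011.0 Gt C; kt = 0.1929 × 8.66 = 1.670, e^(−kt) = 0.1882.
M(8.66) = 1011.0 + (534 − 1011.0) × 0.1882 = 1011.0 − 89.75 = 921.22 Gt C.

921 Gt C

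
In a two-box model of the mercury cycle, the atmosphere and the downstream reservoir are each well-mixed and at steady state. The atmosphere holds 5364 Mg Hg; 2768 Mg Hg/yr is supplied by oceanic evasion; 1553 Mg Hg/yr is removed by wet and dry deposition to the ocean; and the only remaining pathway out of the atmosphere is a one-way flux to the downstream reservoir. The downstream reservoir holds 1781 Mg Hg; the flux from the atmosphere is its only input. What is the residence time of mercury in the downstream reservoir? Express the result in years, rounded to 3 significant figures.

1.47 yr

Balance the atmosphere: ΣF_in = 2768.0 Mg Hg/yr.
Flux to the downstream reservoir = ΣF_in − (1553) = 1215.0 Mg Hg/yr.
At steady state the output of the downstream reservoir equals its input, 1215.0 Mg Hg/yr.
τ = M / F = 1781 / 1215.0 = 1.466 yr.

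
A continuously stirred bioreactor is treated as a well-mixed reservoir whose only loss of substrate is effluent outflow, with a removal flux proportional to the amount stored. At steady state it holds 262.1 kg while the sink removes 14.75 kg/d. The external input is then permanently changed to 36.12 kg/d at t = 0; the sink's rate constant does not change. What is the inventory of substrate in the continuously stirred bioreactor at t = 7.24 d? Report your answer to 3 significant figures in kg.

389 kg

The sink rate constant is k = F₀/M₀ = 14.75/262.1 = 0.05628 d⁻¹.
Solving dM/dt = F₁ − kM with M(0) = M₀ gives M(t) = F₁/k + (M₀ − F₁/k)·e^(−kt).
F₁/k = 36.12/0.05628 = 641.83 kg; kt = 0.05628 × 7.24 = 0.4074, e^(−kt) = 0.6654.
M(7.24) = 641.83 + (262.1 − 641.83) × 0.6654 = 641.83 − 252.7 = 389.18 kg.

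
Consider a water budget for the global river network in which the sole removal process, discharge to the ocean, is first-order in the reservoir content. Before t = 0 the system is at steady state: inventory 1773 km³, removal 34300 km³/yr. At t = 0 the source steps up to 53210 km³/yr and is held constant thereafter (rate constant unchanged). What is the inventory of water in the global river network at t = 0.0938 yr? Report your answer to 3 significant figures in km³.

The sink rate constant is k = F₀/M₀ = 34300/1773 = 19.35 yr⁻¹.
Solving dM/dt = F₁ − kM with M(0) = M₀ gives M(t) = F₁/k + (M₀ − F₁/k)·e^(−kt).
F₁/k = 53210/19.35 = 2750.5 km³; kt = 19.35 × 0.0938 = 1.815, e^(−kt) = 0.1629.
M(0.0938) = 2750.5 + (1773 − 2750.5) × 0.1629 = 2750.5 − 159.2 = 2591.2 km³.

2590 km³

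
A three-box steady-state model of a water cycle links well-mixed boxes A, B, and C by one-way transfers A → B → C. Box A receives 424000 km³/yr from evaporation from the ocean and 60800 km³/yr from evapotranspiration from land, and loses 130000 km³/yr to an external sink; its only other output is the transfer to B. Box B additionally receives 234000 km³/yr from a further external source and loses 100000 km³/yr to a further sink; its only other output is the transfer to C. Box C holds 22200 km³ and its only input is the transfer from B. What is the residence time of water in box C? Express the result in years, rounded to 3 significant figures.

Box A: F(A→B) = (424000 + 60800) − 130000 = 354800 km³/yr.
Box B: F(B→C) = (354800 + 234000) − 100000 = 488800 km³/yr.
Box C throughput = its input = 488800 km³/yr; τ = 22200 / 488800 = 0.04542 yr.

0.0454 yr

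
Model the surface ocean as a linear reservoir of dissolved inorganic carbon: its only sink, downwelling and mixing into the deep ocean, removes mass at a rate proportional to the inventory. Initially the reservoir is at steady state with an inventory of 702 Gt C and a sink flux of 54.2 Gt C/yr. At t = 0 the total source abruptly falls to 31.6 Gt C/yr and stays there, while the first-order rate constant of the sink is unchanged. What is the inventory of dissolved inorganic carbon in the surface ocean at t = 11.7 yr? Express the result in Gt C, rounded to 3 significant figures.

The sink rate constant is k = F₀/M₀ = 54.2/702 = 0.07721 yr⁻¹.
Solving dM/dt = F₁ − kM with M(0) = M₀ gives M(t) = F₁/k + (M₀ − F₁/k)·e^(−kt).
F₁/k = 31.6/0.07721 = 409.28 Gt C; kt = 0.07721 × 11.7 = 0.9033, e^(−kt) = 0.4052.
M(11.7) = 409.28 + (702 − 409.28) × 0.4052 = 409.28 + 118.6 = 527.90 Gt C.

528 Gt C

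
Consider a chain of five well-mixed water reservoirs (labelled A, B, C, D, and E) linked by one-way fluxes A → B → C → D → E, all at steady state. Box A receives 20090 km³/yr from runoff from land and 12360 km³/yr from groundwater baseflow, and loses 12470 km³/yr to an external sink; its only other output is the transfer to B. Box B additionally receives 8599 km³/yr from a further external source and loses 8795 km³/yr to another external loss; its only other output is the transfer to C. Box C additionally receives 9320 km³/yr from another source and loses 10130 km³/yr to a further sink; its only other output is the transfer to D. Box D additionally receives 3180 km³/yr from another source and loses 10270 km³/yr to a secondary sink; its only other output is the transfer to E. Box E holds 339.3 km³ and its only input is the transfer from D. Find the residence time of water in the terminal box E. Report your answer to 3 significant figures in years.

Box A: F(A→B) = (20090 + 12360) − 12470 = 19980 km³/yr.
Box B: F(B→C) = (19980 + 8599) − 8795 = 19784 km³/yr.
Box C: F(C→D) = (19784 + 9320) − 10130 = 18974 km³/yr.
Box D: F(D→E) = (18974 + 3180) − 10270 = 11884 km³/yr.
Box E throughput = its input = 11884 km³/yr; τ = 339.3 / 11884 = 0.02855 yr.

0.0286 yr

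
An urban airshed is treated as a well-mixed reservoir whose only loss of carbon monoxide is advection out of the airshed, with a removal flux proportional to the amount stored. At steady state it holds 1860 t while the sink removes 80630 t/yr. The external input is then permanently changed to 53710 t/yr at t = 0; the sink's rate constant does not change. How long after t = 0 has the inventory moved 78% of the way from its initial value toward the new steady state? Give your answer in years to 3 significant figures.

τ = M₀/F₀ = 1860/80630 = 0.02307 yr.
The remaining gap fraction is e^(−t/τ); 78% covered ⇒ e^(−t/τ) = 0.220.
t = −τ ln(0.220) = 0.02307 × 1.514 = 0.03493 yr.

0.0349 yr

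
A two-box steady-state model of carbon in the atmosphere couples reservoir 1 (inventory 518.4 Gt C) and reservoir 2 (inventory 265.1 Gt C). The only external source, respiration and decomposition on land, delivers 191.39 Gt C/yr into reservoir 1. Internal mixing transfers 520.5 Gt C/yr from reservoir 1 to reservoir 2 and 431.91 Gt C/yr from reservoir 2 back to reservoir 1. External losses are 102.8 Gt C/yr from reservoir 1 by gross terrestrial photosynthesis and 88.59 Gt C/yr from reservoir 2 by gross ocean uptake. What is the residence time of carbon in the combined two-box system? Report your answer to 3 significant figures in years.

4.09 yr

Residence time in the combined system uses the total inventory and the total *external* removal — internal exchanges between the two boxes cancel.
M_total = 518.4 + 265.1 = 783.50 Gt C.
ΣF_external_out = 102.8 + 88.59 = 191.39 Gt C/yr.
τ = M_total / ΣF_ext = 783.50 / 191.39 = 4.094 yr.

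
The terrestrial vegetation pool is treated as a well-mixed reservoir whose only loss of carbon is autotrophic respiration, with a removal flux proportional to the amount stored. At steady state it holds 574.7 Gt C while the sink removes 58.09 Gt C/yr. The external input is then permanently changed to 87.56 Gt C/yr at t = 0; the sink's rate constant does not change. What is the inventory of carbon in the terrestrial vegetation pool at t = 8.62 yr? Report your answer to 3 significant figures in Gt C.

Residence time τ = M₀/F₀ = 9.893 yr. The eventual steady state is M_∞ = M₀·(F₁/F₀) = 574.7 × 87.56/58.09 = 866.25 Gt C.
The anomaly ΔM(t) = M(t) − M_∞ decays as ΔM₀·e^(−t/τ) with ΔM₀ = 574.7 − 866.25 = −291.6 Gt C.
At t = 8.62 yr, e^(−t/τ) = e^(−0.8713) = 0.4184, so ΔM = −122.0 Gt C and M = 866.25 − 122.0 = 744.27 Gt C.

744 Gt C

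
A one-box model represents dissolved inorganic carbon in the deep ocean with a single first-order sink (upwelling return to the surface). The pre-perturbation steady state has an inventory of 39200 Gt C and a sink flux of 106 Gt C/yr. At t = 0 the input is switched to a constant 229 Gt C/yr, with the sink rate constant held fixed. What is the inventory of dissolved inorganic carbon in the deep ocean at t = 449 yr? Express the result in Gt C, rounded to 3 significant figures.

Residence time τ = M₀/F₀ = 369.8 yr. The eventual steady state is M_∞ = M₀·(F₁/F₀) = 39200 × 229/106 = 84687 Gt C.
The anomaly ΔM(t) = M(t) − M_∞ decays as ΔM₀·e^(−t/τ) with ΔM₀ = 39200 − 84687 = −45490 Gt C.
At t = 449 yr, e^(−t/τ) = e^(−1.214) = 0.2970, so ΔM = −13510 Gt C and M = 84687 − 13510 = 71179 Gt C.

71200 Gt C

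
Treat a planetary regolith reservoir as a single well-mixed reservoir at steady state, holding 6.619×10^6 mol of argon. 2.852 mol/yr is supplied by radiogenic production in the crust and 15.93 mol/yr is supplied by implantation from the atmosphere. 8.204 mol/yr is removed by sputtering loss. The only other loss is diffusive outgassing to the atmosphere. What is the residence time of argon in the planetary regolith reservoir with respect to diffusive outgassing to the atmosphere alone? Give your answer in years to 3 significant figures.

626000 yr

At steady state ΣF_in = ΣF_out.
ΣF_in = 2.852 + 15.93 = 18.782 mol/yr.
Diffusive outgassing to the atmosphere flux = ΣF_in − (8.204) = 18.782 − 8.204 = 10.58 mol/yr.
τ = M / F = 6.619×10^6 / 10.58 = 625700 yr.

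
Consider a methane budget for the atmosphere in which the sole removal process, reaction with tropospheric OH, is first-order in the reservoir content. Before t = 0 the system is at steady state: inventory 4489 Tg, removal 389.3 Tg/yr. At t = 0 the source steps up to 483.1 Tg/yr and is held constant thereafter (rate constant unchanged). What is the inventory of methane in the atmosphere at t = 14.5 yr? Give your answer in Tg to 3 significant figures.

5260 Tg

Residence time τ = M₀/F₀ = 11.53 yr. The eventual steady state is M_∞ = M₀·(F₁/F₀) = 4489 × 483.1/389.3 = 5570.6 Tg.
The anomaly ΔM(t) = M(t) − M_∞ decays as ΔM₀·e^(−t/τ) with ΔM₀ = 4489 − 5570.6 = −1082 Tg.
At t = 14.5 yr, e^(−t/τ) = e^(−1.257) = 0.2844, so ΔM = −307.6 Tg and M = 5570.6 − 307.6 = 5263.0 Tg.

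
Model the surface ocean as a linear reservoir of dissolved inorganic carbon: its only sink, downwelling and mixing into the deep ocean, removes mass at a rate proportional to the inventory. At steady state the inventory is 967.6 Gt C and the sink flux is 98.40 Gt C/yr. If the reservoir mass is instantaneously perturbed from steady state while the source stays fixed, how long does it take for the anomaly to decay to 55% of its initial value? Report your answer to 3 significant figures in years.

For a linear reservoir the anomaly decays as exp(−t/τ) with τ = M/F = 967.6/98.40 = 9.833 yr.
exp(−t/τ) = 0.55 ⇒ t = −τ ln(0.55) = 9.833 × 0.5978 = 5.879 yr.

5.88 yr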